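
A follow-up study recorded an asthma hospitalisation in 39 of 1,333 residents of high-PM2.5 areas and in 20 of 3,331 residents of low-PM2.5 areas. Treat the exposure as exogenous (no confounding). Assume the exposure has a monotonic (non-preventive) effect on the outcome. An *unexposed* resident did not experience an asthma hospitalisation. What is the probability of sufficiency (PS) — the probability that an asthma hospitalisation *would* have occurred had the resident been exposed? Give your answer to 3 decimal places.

PS ≈ 0.023

p₁ = P(outcome | exposed) = 39/1333 = 0.029257
p₀ = P(outcome | unexposed) = 20/3331 = 0.0060042
Under exogeneity and monotonicity, PS = (p₁ − p₀) / (1 − p₀).
PS = (0.029257 − 0.0060042) / (1 − 0.0060042) = 0.023253 / 0.994 ≈ 0.0234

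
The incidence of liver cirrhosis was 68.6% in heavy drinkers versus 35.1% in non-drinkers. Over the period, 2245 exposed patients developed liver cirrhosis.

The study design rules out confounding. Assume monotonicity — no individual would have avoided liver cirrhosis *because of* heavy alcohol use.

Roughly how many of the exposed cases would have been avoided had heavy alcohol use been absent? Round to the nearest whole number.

p₁ = 0.686, p₀ = 0.351.
PN = (p₁ − p₀)/p₁ = (0.686 − 0.351) / 0.686 ≈ 0.48834.
Attributable cases ≈ PN × (exposed cases) = 0.48834 × 2245 ≈ 1096.32.

about 1096 cases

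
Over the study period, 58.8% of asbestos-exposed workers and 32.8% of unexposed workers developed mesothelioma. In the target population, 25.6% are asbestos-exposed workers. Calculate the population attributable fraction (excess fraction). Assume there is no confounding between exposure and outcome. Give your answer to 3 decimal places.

PAF ≈ 0.169

p₁ = 0.588, p₀ = 0.328.
Overall risk P(Y=1) = π·p₁ + (1−π)·p₀ = 0.256×0.588 + 0.744×0.328 = 0.39456.
Under exogeneity, PAF = [P(Y=1) − p₀] / P(Y=1).
PAF = (0.39456 − 0.328) / 0.39456 ≈ 0.1687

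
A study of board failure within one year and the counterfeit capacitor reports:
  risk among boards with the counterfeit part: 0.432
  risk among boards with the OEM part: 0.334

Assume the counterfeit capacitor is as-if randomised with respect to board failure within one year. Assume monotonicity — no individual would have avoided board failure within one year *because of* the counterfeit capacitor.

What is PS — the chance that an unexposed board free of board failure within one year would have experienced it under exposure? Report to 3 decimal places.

Let p₁ = 0.432, p₀ = 0.334.
Under exogeneity and monotonicity, PS = (p₁ − p₀) / (1 − p₀).
PS = (0.432 − 0.334) / (1 − 0.334) = 0.098 / 0.666 ≈ 0.1471

PS ≈ 0.147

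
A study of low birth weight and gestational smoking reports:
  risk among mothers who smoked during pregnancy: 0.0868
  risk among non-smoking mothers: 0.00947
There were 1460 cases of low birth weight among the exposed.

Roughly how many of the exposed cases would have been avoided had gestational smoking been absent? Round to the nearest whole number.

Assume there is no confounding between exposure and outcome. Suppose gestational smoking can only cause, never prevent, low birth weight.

Let p₁ = 0.0868, p₀ = 0.00947.
PN = (p₁ − p₀)/p₁ = (0.0868 − 0.00947) / 0.0868 ≈ 0.89090.
Attributable cases ≈ PN × (exposed cases) = 0.89090 × 1460 ≈ 1300.71.

about 1301 cases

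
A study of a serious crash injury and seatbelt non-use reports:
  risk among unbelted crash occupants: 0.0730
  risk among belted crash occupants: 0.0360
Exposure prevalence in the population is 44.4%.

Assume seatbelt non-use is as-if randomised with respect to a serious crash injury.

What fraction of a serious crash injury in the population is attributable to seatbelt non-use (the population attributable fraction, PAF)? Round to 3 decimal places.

Let p₁ = 0.073, p₀ = 0.036.
Overall risk P(Y=1) = π·p₁ + (1−π)·p₀ = 0.444×0.073 + 0.556×0.036 = 0.052428.
Under exogeneity, PAF = [P(Y=1) − p₀] / P(Y=1).
PAF = (0.052428 − 0.036) / 0.052428 ≈ 0.3133

PAF ≈ 0.313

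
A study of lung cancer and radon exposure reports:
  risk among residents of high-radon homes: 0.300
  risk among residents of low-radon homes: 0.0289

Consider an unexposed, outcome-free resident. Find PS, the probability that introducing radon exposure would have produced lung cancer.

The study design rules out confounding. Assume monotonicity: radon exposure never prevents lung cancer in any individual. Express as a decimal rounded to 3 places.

PS ≈ 0.279

Let p₁ = 0.3, p₀ = 0.0289.
Under exogeneity and monotonicity, PS = (p₁ − p₀) / (1 − p₀).
PS = (0.3 − 0.0289) / (1 − 0.0289) = 0.2711 / 0.9711 ≈ 0.2792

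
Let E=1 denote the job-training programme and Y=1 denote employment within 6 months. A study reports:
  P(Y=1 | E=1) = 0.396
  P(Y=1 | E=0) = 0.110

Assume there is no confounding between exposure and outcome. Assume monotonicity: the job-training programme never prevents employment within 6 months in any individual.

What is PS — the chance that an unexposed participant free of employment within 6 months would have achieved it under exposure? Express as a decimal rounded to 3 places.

Let p₁ = 0.396, p₀ = 0.11.
Under exogeneity and monotonicity, PS = (p₁ − p₀) / (1 − p₀).
PS = (0.396 − 0.11) / (1 − 0.11) = 0.286 / 0.89 ≈ 0.3213

PS ≈ 0.321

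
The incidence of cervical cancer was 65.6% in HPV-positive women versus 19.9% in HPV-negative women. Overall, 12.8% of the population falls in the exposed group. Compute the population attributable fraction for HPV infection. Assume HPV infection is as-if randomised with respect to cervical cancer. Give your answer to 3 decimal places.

PAF ≈ 0.227

p₁ = 0.656, p₀ = 0.199.
Overall risk P(Y=1) = π·p₁ + (1−π)·p₀ = 0.128×0.656 + 0.872×0.199 = 0.2575.
Under exogeneity, PAF = [P(Y=1) − p₀] / P(Y=1).
PAF = (0.2575 − 0.199) / 0.2575 ≈ 0.2272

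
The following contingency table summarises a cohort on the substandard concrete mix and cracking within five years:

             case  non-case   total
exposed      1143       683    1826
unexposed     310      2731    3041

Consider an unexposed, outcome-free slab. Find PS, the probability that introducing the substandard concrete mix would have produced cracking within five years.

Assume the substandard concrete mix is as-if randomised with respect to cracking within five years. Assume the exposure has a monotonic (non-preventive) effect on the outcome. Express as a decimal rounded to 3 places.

PS ≈ 0.584

p₁ = P(outcome | exposed) = 1143/1826 = 0.62596
p₀ = P(outcome | unexposed) = 310/3041 = 0.10194
Under exogeneity and monotonicity, PS = (p₁ − p₀)/(1 − p₀).
PS = (0.62596 − 0.10194) / 0.89806 ≈ 0.5835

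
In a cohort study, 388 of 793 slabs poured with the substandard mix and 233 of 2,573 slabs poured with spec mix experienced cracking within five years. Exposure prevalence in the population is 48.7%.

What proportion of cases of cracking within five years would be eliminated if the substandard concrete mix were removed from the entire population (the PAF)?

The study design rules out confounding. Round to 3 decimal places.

p₁ = P(outcome | exposed) = 388/793 = 0.48928
p₀ = P(outcome | unexposed) = 233/2573 = 0.090556
Overall risk P(Y=1) = π·p₁ + (1−π)·p₀ = 0.487×0.48928 + 0.513×0.090556 = 0.28474.
Under exogeneity, PAF = [P(Y=1) − p₀] / P(Y=1).
PAF = (0.28474 − 0.090556) / 0.28474 ≈ 0.6820

PAF ≈ 0.682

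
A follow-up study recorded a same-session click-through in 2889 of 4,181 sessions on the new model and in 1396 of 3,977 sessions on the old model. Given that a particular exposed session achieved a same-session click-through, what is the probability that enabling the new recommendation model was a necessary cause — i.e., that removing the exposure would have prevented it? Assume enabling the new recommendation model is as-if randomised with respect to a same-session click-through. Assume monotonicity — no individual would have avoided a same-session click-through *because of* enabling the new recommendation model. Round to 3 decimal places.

PN ≈ 0.492

p₁ = P(outcome | exposed) = 2889/4181 = 0.69098
p₀ = P(outcome | unexposed) = 1396/3977 = 0.35102
Under exogeneity and monotonicity, PN = (p₁ − p₀) / p₁.
PN = (0.69098 − 0.35102) / 0.69098 = 0.33996 / 0.69098 ≈ 0.4920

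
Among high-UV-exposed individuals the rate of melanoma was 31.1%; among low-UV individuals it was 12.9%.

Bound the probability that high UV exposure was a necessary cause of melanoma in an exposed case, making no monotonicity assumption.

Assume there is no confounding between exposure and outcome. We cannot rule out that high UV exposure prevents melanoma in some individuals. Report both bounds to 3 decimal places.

0.585 ≤ PN ≤ 1.000

p₁ = 0.311, p₀ = 0.129.
Under exogeneity alone the bounds on PN are max{0,(p₁−p₀)/p₁} ≤ PN ≤ min{1,(1−p₀)/p₁}.
  lower = (p₁ − p₀)/p₁ = 0.182 / 0.311 ≈ 0.5852
  upper = min{1, (1 − p₀)/p₁} = 0.871 / 0.311 ≈ 2.8006 → capped at 1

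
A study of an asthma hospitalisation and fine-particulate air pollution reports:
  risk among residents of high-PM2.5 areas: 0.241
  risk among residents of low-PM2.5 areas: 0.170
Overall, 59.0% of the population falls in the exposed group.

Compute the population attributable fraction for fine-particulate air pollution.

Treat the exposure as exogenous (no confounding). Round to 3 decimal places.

Let p₁ = 0.241, p₀ = 0.17.
Overall risk P(Y=1) = π·p₁ + (1−π)·p₀ = 0.59×0.241 + 0.41×0.17 = 0.21189.
Under exogeneity, PAF = [P(Y=1) − p₀] / P(Y=1).
PAF = (0.21189 − 0.17) / 0.21189 ≈ 0.1977

PAF ≈ 0.198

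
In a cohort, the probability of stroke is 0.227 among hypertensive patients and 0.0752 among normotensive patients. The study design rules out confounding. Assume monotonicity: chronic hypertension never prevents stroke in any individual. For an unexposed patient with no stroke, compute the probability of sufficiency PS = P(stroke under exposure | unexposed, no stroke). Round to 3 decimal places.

Let p₁ = 0.227, p₀ = 0.0752.
Under exogeneity and monotonicity, PS = (p₁ − p₀) / (1 − p₀).
PS = (0.227 − 0.0752) / (1 − 0.0752) = 0.1518 / 0.9248 ≈ 0.1641

PS ≈ 0.164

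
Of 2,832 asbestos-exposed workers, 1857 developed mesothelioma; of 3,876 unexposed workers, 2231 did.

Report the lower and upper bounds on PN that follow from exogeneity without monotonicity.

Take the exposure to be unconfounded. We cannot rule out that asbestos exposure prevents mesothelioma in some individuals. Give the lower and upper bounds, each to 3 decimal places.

0.122 ≤ PN ≤ 0.647

p₁ = P(outcome | exposed) = 1857/2832 = 0.65572
p₀ = P(outcome | unexposed) = 2231/3876 = 0.57559
Under exogeneity alone the bounds on PN are max{0,(p₁−p₀)/p₁} ≤ PN ≤ min{1,(1−p₀)/p₁}.
  lower = (p₁ − p₀)/p₁ = 0.080127 / 0.65572 ≈ 0.1222
  upper = min{1, (1 − p₀)/p₁} = 0.42441 / 0.65572 ≈ 0.6472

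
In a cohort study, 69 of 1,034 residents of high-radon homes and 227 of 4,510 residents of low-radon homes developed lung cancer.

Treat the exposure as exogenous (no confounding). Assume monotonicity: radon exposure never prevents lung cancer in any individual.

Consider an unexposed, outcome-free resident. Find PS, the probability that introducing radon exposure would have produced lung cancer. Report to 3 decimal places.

p₁ = P(outcome | exposed) = 69/1034 = 0.066731
p₀ = P(outcome | unexposed) = 227/4510 = 0.050333
Under exogeneity and monotonicity, PS = (p₁ − p₀) / (1 − p₀).
PS = (0.066731 − 0.050333) / (1 − 0.050333) = 0.016399 / 0.94967 ≈ 0.0173

PS ≈ 0.017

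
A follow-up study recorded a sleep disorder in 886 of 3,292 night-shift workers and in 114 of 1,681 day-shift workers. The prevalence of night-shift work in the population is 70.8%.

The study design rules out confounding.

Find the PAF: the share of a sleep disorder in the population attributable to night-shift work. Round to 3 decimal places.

PAF ≈ 0.678

p₁ = P(outcome | exposed) = 886/3292 = 0.26914
p₀ = P(outcome | unexposed) = 114/1681 = 0.067817
Overall risk P(Y=1) = π·p₁ + (1−π)·p₀ = 0.708×0.26914 + 0.292×0.067817 = 0.21035.
Under exogeneity, PAF = [P(Y=1) − p₀] / P(Y=1).
PAF = (0.21035 − 0.067817) / 0.21035 ≈ 0.6776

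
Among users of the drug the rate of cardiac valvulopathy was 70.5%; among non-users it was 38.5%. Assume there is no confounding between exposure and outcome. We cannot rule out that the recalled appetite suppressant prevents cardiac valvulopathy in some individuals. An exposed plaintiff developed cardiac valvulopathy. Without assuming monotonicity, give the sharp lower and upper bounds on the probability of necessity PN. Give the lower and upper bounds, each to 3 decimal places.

0.454 ≤ PN ≤ 0.872

p₁ = 0.705, p₀ = 0.385.
Under exogeneity alone the bounds on PN are max{0,(p₁−p₀)/p₁} ≤ PN ≤ min{1,(1−p₀)/p₁}.
  lower = (p₁ − p₀)/p₁ = 0.32 / 0.705 ≈ 0.4539
  upper = min{1, (1 − p₀)/p₁} = 0.615 / 0.705 ≈ 0.8723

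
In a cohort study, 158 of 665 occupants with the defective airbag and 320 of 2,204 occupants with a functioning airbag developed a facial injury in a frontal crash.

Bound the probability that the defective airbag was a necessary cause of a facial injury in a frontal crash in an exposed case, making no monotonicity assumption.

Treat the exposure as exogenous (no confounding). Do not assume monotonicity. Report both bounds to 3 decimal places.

0.389 ≤ PN ≤ 1.000

p₁ = P(outcome | exposed) = 158/665 = 0.23759
p₀ = P(outcome | unexposed) = 320/2204 = 0.14519
Under exogeneity alone the bounds on PN are max{0,(p₁−p₀)/p₁} ≤ PN ≤ min{1,(1−p₀)/p₁}.
  lower = (p₁ − p₀)/p₁ = 0.092403 / 0.23759 ≈ 0.3889
  upper = min{1, (1 − p₀)/p₁} = 0.85481 / 0.23759 ≈ 3.5978 → capped at 1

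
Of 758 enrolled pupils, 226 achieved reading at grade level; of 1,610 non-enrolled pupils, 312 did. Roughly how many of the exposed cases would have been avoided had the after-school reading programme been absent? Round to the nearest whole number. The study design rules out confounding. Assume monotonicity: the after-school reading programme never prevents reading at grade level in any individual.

p₁ = P(outcome | exposed) = 226/758 = 0.29815
p₀ = P(outcome | unexposed) = 312/1610 = 0.19379
PN = (p₁ − p₀)/p₁ = (0.29815 − 0.19379) / 0.29815 ≈ 0.35004.
Attributable cases ≈ PN × (exposed cases) = 0.35004 × 226 ≈ 79.11.

about 79 cases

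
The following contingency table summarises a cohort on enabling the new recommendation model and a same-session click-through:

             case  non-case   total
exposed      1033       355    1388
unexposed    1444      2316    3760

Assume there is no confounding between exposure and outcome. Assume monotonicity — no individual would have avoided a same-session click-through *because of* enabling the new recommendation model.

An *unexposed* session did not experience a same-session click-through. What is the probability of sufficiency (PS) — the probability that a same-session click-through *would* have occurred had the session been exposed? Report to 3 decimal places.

PS ≈ 0.585

p₁ = P(outcome | exposed) = 1033/1388 = 0.74424
p₀ = P(outcome | unexposed) = 1444/3760 = 0.38404
Under exogeneity and monotonicity, PS = (p₁ − p₀)/(1 − p₀).
PS = (0.74424 − 0.38404) / 0.61596 ≈ 0.5848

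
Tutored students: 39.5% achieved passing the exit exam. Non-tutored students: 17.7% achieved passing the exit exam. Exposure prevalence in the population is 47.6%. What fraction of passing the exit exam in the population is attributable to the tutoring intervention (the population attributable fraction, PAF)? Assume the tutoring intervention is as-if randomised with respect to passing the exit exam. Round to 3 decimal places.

PAF ≈ 0.370

p₁ = 0.395, p₀ = 0.177.
Overall risk P(Y=1) = π·p₁ + (1−π)·p₀ = 0.476×0.395 + 0.524×0.177 = 0.28077.
Under exogeneity, PAF = [P(Y=1) − p₀] / P(Y=1).
PAF = (0.28077 − 0.177) / 0.28077 ≈ 0.3696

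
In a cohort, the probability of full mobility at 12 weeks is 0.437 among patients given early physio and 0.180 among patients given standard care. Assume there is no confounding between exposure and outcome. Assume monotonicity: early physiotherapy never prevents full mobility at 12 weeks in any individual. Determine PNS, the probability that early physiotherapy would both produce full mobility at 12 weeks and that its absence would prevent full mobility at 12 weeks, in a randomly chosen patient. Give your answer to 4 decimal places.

PNS ≈ 0.2570

Let p₁ = 0.437, p₀ = 0.18.
Under exogeneity and monotonicity, PNS = p₁ − p₀.
PNS = 0.437 − 0.18 = 0.257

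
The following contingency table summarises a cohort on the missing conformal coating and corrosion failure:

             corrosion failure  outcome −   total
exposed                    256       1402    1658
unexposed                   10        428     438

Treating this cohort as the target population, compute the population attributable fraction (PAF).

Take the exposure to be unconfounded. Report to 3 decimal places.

PAF ≈ 0.820

p₁ = P(outcome | exposed) = 256/1658 = 0.1544
p₀ = P(outcome | unexposed) = 10/438 = 0.022831
Exposure prevalence π = 1658/2096 = 0.79103; overall risk P(Y=1) = 0.12691.
Under exogeneity, PAF = [P(Y=1) − p₀]/P(Y=1).
PAF = (0.12691 − 0.022831) / 0.12691 ≈ 0.8201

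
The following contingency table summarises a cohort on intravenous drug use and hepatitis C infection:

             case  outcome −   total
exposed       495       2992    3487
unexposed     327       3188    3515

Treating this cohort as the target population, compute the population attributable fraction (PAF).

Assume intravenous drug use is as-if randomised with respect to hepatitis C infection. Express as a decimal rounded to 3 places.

p₁ = P(outcome | exposed) = 495/3487 = 0.14196
p₀ = P(outcome | unexposed) = 327/3515 = 0.09303
Exposure prevalence π = 3487/7002 = 0.498; overall risk P(Y=1) = 0.1174.
Under exogeneity, PAF = [P(Y=1) − p₀]/P(Y=1).
PAF = (0.1174 − 0.09303) / 0.1174 ≈ 0.2075

PAF ≈ 0.208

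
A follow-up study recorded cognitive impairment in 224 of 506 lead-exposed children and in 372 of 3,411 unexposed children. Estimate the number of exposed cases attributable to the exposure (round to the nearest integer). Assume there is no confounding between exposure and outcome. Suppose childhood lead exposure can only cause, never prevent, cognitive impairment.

about 169 cases

p₁ = P(outcome | exposed) = 224/506 = 0.44269
p₀ = P(outcome | unexposed) = 372/3411 = 0.10906
PN = (p₁ − p₀)/p₁ = (0.44269 − 0.10906) / 0.44269 ≈ 0.75364.
Attributable cases ≈ PN × (exposed cases) = 0.75364 × 224 ≈ 168.82.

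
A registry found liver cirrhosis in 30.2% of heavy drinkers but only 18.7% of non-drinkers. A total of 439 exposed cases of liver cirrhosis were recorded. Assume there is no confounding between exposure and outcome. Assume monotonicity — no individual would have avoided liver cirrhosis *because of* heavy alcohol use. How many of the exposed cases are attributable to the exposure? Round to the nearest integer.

p₁ = 0.302, p₀ = 0.187.
PN = (p₁ − p₀)/p₁ = (0.302 − 0.187) / 0.302 ≈ 0.38079.
Attributable cases ≈ PN × (exposed cases) = 0.38079 × 439 ≈ 167.17.

about 167 cases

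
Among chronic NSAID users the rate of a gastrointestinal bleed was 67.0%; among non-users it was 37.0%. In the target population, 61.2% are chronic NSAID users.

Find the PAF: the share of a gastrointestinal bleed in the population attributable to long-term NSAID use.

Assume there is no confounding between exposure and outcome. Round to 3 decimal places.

PAF ≈ 0.332

p₁ = 0.67, p₀ = 0.37.
Overall risk P(Y=1) = π·p₁ + (1−π)·p₀ = 0.612×0.67 + 0.388×0.37 = 0.5536.
Under exogeneity, PAF = [P(Y=1) − p₀] / P(Y=1).
PAF = (0.5536 − 0.37) / 0.5536 ≈ 0.3316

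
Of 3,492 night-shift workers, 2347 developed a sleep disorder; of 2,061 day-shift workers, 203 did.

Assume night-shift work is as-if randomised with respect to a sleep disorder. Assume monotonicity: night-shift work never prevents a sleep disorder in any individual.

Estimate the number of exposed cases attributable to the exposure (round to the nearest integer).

p₁ = P(outcome | exposed) = 2347/3492 = 0.67211
p₀ = P(outcome | unexposed) = 203/2061 = 0.098496
PN = (p₁ − p₀)/p₁ = (0.67211 − 0.098496) / 0.67211 ≈ 0.85345.
Attributable cases ≈ PN × (exposed cases) = 0.85345 × 2347 ≈ 2003.05.

about 2003 cases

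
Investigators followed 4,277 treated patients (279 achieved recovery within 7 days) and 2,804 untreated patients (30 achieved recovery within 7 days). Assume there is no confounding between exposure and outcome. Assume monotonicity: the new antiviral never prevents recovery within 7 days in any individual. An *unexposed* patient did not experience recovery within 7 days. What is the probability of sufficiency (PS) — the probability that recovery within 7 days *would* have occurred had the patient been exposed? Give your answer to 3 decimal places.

PS ≈ 0.055

p₁ = P(outcome | exposed) = 279/4277 = 0.065233
p₀ = P(outcome | unexposed) = 30/2804 = 0.010699
Under exogeneity and monotonicity, PS = (p₁ − p₀) / (1 − p₀).
PS = (0.065233 − 0.010699) / (1 − 0.010699) = 0.054534 / 0.9893 ≈ 0.0551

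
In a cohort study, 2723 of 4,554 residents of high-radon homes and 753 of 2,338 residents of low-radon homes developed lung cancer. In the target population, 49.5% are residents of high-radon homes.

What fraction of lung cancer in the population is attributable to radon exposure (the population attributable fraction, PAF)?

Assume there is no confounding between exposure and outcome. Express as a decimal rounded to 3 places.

p₁ = P(outcome | exposed) = 2723/4554 = 0.59794
p₀ = P(outcome | unexposed) = 753/2338 = 0.32207
Overall risk P(Y=1) = π·p₁ + (1−π)·p₀ = 0.495×0.59794 + 0.505×0.32207 = 0.45862.
Under exogeneity, PAF = [P(Y=1) − p₀] / P(Y=1).
PAF = (0.45862 − 0.32207) / 0.45862 ≈ 0.2977

PAF ≈ 0.298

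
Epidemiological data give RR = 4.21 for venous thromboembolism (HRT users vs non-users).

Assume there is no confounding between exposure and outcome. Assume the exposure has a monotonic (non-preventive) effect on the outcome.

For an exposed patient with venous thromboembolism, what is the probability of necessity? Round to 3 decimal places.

PN ≈ 0.762

Under exogeneity and monotonicity, PN = (RR − 1) / RR = 1 − 1/RR.
PN = (4.21 − 1) / 4.21 = 3.21 / 4.21 ≈ 0.7625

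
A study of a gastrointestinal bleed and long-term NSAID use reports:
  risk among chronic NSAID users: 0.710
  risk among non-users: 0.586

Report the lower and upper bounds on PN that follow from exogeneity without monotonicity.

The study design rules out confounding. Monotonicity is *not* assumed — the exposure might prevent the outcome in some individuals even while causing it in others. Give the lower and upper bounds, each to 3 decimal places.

Let p₁ = 0.71, p₀ = 0.586.
Under exogeneity alone the bounds on PN are max{0,(p₁−p₀)/p₁} ≤ PN ≤ min{1,(1−p₀)/p₁}.
  lower = (p₁ − p₀)/p₁ = 0.124 / 0.71 ≈ 0.1746
  upper = min{1, (1 − p₀)/p₁} = 0.414 / 0.71 ≈ 0.5831

0.175 ≤ PN ≤ 0.583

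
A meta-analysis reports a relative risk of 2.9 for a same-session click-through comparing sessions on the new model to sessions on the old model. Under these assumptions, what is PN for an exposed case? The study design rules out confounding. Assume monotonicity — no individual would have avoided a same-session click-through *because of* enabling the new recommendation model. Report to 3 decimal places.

Under exogeneity and monotonicity, PN = (RR − 1) / RR = 1 − 1/RR.
PN = (2.9 − 1) / 2.9 = 1.9 / 2.9 ≈ 0.6552

PN ≈ 0.655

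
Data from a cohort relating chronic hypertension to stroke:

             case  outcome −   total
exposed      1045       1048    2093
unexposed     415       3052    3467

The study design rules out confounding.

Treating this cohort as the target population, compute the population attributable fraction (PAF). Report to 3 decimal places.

p₁ = P(outcome | exposed) = 1045/2093 = 0.49928
p₀ = P(outcome | unexposed) = 415/3467 = 0.1197
Exposure prevalence π = 2093/5560 = 0.37644; overall risk P(Y=1) = 0.26259.
Under exogeneity, PAF = [P(Y=1) − p₀]/P(Y=1).
PAF = (0.26259 − 0.1197) / 0.26259 ≈ 0.5442

PAF ≈ 0.544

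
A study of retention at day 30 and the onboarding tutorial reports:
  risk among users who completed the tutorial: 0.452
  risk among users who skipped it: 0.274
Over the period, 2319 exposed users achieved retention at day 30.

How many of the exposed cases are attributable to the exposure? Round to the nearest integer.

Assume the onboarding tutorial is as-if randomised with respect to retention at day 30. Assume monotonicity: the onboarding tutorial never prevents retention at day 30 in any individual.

Let p₁ = 0.452, p₀ = 0.274.
PN = (p₁ − p₀)/p₁ = (0.452 − 0.274) / 0.452 ≈ 0.39381.
Attributable cases ≈ PN × (exposed cases) = 0.39381 × 2319 ≈ 913.23.

about 913 cases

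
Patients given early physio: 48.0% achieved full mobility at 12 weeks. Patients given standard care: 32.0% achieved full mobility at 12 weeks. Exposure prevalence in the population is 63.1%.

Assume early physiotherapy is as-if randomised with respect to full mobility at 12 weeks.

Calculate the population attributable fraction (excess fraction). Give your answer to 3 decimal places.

PAF ≈ 0.240

p₁ = 0.48, p₀ = 0.32.
Overall risk P(Y=1) = π·p₁ + (1−π)·p₀ = 0.631×0.48 + 0.369×0.32 = 0.42096.
Under exogeneity, PAF = [P(Y=1) − p₀] / P(Y=1).
PAF = (0.42096 − 0.32) / 0.42096 ≈ 0.2398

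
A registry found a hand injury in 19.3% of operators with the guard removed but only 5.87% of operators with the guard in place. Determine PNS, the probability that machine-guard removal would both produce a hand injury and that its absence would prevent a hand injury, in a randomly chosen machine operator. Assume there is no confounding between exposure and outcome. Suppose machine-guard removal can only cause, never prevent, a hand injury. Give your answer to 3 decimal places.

p₁ = 0.193, p₀ = 0.0587.
Under exogeneity and monotonicity, PNS = p₁ − p₀.
PNS = 0.193 − 0.0587 = 0.1343

PNS ≈ 0.134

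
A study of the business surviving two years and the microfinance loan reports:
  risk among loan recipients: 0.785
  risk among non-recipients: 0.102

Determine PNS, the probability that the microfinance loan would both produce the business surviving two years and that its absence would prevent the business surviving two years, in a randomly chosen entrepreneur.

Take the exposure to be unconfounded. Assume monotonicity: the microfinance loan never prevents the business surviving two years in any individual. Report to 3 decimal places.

Let p₁ = 0.785, p₀ = 0.102.
Under exogeneity and monotonicity, PNS = p₁ − p₀.
PNS = 0.785 − 0.102 = 0.683

PNS ≈ 0.683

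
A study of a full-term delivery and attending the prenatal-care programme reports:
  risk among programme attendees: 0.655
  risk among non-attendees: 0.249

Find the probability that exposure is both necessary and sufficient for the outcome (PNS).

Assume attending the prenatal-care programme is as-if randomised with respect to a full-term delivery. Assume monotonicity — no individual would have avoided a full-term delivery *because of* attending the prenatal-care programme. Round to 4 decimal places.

PNS ≈ 0.4060

Let p₁ = 0.655, p₀ = 0.249.
Under exogeneity and monotonicity, PNS = p₁ − p₀.
PNS = 0.655 − 0.249 = 0.406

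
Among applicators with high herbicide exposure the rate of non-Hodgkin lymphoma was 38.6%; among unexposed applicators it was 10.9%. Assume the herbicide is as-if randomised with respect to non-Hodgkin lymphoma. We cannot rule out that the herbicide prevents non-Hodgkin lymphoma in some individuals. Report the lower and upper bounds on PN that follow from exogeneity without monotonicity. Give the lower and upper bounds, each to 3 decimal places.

0.718 ≤ PN ≤ 1.000

p₁ = 0.386, p₀ = 0.109.
Under exogeneity alone the bounds on PN are max{0,(p₁−p₀)/p₁} ≤ PN ≤ min{1,(1−p₀)/p₁}.
  lower = (p₁ − p₀)/p₁ = 0.277 / 0.386 ≈ 0.7176
  upper = min{1, (1 − p₀)/p₁} = 0.891 / 0.386 ≈ 2.3083 → capped at 1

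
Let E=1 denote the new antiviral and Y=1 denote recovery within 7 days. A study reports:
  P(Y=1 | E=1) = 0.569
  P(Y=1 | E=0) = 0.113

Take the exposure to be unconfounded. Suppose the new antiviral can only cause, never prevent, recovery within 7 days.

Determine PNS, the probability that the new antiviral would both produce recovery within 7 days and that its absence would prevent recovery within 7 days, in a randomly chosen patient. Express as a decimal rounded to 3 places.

PNS ≈ 0.456

Let p₁ = 0.569, p₀ = 0.113.
Under exogeneity and monotonicity, PNS = p₁ − p₀.
PNS = 0.569 − 0.113 = 0.456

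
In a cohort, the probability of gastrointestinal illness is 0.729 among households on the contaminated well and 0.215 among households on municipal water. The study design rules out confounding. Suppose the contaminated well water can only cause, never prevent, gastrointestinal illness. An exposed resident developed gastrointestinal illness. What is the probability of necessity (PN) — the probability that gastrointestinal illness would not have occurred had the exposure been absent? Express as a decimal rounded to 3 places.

PN ≈ 0.705

Let p₁ = 0.729, p₀ = 0.215.
Under exogeneity and monotonicity, PN = (p₁ − p₀) / p₁.
PN = (0.729 − 0.215) / 0.729 = 0.514 / 0.729 ≈ 0.7051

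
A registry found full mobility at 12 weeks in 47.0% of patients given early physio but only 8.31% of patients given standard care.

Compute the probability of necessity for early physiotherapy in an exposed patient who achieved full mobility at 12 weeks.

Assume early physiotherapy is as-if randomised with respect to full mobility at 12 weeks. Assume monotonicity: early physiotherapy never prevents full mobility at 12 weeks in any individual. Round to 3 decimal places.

PN ≈ 0.823

p₁ = 0.47, p₀ = 0.0831.
Under exogeneity and monotonicity, PN = (p₁ − p₀) / p₁.
PN = (0.47 − 0.0831) / 0.47 = 0.3869 / 0.47 ≈ 0.8232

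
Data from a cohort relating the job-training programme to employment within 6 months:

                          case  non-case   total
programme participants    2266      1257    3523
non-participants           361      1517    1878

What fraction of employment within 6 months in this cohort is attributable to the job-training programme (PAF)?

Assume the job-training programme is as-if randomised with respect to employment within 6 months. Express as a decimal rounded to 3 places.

p₁ = P(outcome | exposed) = 2266/3523 = 0.6432
p₀ = P(outcome | unexposed) = 361/1878 = 0.19223
Exposure prevalence π = 3523/5401 = 0.65229; overall risk P(Y=1) = 0.48639.
Under exogeneity, PAF = [P(Y=1) − p₀]/P(Y=1).
PAF = (0.48639 − 0.19223) / 0.48639 ≈ 0.6048

PAF ≈ 0.605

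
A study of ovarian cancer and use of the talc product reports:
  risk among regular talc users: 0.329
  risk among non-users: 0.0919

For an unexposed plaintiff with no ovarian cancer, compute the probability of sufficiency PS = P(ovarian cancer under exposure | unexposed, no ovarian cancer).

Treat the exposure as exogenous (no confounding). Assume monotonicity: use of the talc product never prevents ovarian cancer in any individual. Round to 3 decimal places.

PS ≈ 0.261

Let p₁ = 0.329, p₀ = 0.0919.
Under exogeneity and monotonicity, PS = (p₁ − p₀) / (1 − p₀).
PS = (0.329 − 0.0919) / (1 − 0.0919) = 0.2371 / 0.9081 ≈ 0.2611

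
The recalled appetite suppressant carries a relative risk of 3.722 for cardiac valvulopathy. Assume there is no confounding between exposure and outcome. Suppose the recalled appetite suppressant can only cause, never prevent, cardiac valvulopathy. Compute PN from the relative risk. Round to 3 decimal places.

PN ≈ 0.731

Under exogeneity and monotonicity, PN = (RR − 1) / RR = 1 − 1/RR.
PN = (3.722 − 1) / 3.722 = 2.722 / 3.722 ≈ 0.7313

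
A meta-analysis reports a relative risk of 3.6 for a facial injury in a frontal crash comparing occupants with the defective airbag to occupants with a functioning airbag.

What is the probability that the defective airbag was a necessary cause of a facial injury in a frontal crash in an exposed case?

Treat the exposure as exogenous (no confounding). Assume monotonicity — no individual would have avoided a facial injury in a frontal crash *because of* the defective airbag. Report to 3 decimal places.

PN ≈ 0.722

Under exogeneity and monotonicity, PN = (RR − 1) / RR = 1 − 1/RR.
PN = (3.6 − 1) / 3.6 = 2.6 / 3.6 ≈ 0.7222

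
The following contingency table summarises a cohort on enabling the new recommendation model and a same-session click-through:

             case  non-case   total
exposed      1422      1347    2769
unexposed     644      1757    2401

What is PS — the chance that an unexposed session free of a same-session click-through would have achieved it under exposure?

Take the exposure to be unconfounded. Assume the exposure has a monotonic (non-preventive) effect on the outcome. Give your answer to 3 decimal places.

PS ≈ 0.335

p₁ = P(outcome | exposed) = 1422/2769 = 0.51354
p₀ = P(outcome | unexposed) = 644/2401 = 0.26822
Under exogeneity and monotonicity, PS = (p₁ − p₀) / (1 − p₀).
PS = (0.51354 − 0.26822) / (1 − 0.26822) = 0.24532 / 0.73178 ≈ 0.3352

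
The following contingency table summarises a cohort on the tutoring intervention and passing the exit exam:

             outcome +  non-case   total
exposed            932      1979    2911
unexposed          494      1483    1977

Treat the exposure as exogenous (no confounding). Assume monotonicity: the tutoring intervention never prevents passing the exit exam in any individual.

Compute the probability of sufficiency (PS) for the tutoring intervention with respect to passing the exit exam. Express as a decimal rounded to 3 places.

PS ≈ 0.094

p₁ = P(outcome | exposed) = 932/2911 = 0.32016
p₀ = P(outcome | unexposed) = 494/1977 = 0.24987
Under exogeneity and monotonicity, PS = (p₁ − p₀)/(1 − p₀).
PS = (0.32016 − 0.24987) / 0.75013 ≈ 0.0937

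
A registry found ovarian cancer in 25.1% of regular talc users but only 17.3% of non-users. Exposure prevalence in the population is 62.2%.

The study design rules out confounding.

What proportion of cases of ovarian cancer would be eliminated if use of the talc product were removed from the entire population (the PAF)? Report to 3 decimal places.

p₁ = 0.251, p₀ = 0.173.
Overall risk P(Y=1) = π·p₁ + (1−π)·p₀ = 0.622×0.251 + 0.378×0.173 = 0.22152.
Under exogeneity, PAF = [P(Y=1) − p₀] / P(Y=1).
PAF = (0.22152 − 0.173) / 0.22152 ≈ 0.2190

PAF ≈ 0.219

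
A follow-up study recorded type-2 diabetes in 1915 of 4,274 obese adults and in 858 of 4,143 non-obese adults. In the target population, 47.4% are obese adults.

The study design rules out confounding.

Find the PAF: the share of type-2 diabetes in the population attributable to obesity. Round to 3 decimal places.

p₁ = P(outcome | exposed) = 1915/4274 = 0.44806
p₀ = P(outcome | unexposed) = 858/4143 = 0.2071
Overall risk P(Y=1) = π·p₁ + (1−π)·p₀ = 0.474×0.44806 + 0.526×0.2071 = 0.32131.
Under exogeneity, PAF = [P(Y=1) − p₀] / P(Y=1).
PAF = (0.32131 − 0.2071) / 0.32131 ≈ 0.3555

PAF ≈ 0.355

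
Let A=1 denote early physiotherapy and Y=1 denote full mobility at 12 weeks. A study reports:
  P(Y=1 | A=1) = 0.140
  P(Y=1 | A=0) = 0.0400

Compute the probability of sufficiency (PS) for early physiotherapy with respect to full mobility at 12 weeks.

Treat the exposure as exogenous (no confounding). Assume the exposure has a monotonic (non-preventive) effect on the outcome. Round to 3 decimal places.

Let p₁ = 0.14, p₀ = 0.04.
Under exogeneity and monotonicity, PS = (p₁ − p₀) / (1 − p₀).
PS = (0.14 − 0.04) / (1 − 0.04) = 0.1 / 0.96 ≈ 0.1042

PS ≈ 0.104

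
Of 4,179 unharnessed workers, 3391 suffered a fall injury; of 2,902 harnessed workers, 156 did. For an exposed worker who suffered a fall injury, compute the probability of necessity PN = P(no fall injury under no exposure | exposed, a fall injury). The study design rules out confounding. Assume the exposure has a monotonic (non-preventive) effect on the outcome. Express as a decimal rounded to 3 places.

PN ≈ 0.934

p₁ = P(outcome | exposed) = 3391/4179 = 0.81144
p₀ = P(outcome | unexposed) = 156/2902 = 0.053756
Under exogeneity and monotonicity, PN = (p₁ − p₀) / p₁.
PN = (0.81144 − 0.053756) / 0.81144 = 0.75768 / 0.81144 ≈ 0.9338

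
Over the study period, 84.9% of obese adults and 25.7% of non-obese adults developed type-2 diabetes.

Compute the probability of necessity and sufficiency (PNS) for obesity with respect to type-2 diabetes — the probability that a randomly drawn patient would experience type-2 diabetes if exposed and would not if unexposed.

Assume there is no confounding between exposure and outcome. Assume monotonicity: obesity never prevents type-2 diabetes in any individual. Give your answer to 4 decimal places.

p₁ = 0.849, p₀ = 0.257.
Under exogeneity and monotonicity, PNS = p₁ − p₀.
PNS = 0.849 − 0.257 = 0.592

PNS ≈ 0.5920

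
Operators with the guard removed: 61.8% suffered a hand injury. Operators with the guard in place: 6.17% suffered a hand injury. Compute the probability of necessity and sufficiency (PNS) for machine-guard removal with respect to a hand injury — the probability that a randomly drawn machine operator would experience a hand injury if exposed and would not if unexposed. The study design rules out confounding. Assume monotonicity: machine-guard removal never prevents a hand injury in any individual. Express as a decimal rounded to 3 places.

PNS ≈ 0.556

p₁ = 0.618, p₀ = 0.0617.
Under exogeneity and monotonicity, PNS = p₁ − p₀.
PNS = 0.618 − 0.0617 = 0.5563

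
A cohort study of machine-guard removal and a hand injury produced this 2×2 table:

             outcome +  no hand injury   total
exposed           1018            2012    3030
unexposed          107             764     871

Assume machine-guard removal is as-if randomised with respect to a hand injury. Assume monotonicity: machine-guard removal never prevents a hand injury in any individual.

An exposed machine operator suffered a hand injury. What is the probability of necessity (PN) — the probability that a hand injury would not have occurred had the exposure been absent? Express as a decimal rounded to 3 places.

PN ≈ 0.634

p₁ = P(outcome | exposed) = 1018/3030 = 0.33597
p₀ = P(outcome | unexposed) = 107/871 = 0.12285
Under exogeneity and monotonicity, PN = (p₁ − p₀)/p₁.
PN = (0.33597 − 0.12285) / 0.33597 ≈ 0.6344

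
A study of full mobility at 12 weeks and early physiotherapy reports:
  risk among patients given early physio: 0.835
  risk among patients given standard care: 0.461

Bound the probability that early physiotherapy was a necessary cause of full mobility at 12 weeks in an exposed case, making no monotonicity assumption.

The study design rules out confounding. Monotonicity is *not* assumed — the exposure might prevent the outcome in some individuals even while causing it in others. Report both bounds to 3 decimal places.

Let p₁ = 0.835, p₀ = 0.461.
Under exogeneity alone the bounds on PN are max{0,(p₁−p₀)/p₁} ≤ PN ≤ min{1,(1−p₀)/p₁}.
  lower = (p₁ − p₀)/p₁ = 0.374 / 0.835 ≈ 0.4479
  upper = min{1, (1 − p₀)/p₁} = 0.539 / 0.835 ≈ 0.6455

0.448 ≤ PN ≤ 0.646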